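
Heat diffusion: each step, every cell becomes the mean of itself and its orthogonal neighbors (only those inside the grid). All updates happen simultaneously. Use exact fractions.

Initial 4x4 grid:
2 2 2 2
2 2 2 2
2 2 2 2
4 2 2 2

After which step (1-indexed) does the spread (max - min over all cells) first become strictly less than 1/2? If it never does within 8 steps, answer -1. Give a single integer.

Answer: 3

Derivation:
Step 1: max=8/3, min=2, spread=2/3
Step 2: max=23/9, min=2, spread=5/9
Step 3: max=257/108, min=2, spread=41/108
  -> spread < 1/2 first at step 3
Step 4: max=7523/3240, min=2, spread=1043/3240
Step 5: max=219953/97200, min=2, spread=25553/97200
Step 6: max=6503459/2916000, min=18079/9000, spread=645863/2916000
Step 7: max=192601691/87480000, min=120971/60000, spread=16225973/87480000
Step 8: max=5726277983/2624400000, min=54701/27000, spread=409340783/2624400000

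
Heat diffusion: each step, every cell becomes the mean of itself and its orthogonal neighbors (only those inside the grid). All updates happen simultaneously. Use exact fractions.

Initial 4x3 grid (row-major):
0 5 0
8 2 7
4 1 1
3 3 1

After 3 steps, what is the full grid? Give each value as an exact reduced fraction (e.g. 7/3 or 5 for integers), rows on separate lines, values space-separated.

Answer: 7901/2160 45091/14400 2357/720
3031/900 20579/6000 3383/1200
1523/450 2749/1000 9659/3600
3121/1080 1579/600 1183/540

Derivation:
After step 1:
  13/3 7/4 4
  7/2 23/5 5/2
  4 11/5 5/2
  10/3 2 5/3
After step 2:
  115/36 881/240 11/4
  493/120 291/100 17/5
  391/120 153/50 133/60
  28/9 23/10 37/18
After step 3:
  7901/2160 45091/14400 2357/720
  3031/900 20579/6000 3383/1200
  1523/450 2749/1000 9659/3600
  3121/1080 1579/600 1183/540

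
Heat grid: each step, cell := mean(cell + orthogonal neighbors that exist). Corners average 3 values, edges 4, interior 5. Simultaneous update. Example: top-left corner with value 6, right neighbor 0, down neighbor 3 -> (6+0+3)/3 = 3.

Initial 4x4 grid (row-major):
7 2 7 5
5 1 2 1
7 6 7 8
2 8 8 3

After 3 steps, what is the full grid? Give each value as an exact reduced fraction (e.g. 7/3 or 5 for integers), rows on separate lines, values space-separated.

After step 1:
  14/3 17/4 4 13/3
  5 16/5 18/5 4
  5 29/5 31/5 19/4
  17/3 6 13/2 19/3
After step 2:
  167/36 967/240 971/240 37/9
  67/15 437/100 21/5 1001/240
  161/30 131/25 537/100 1277/240
  50/9 719/120 751/120 211/36
After step 3:
  9457/2160 30751/7200 5899/1440 2219/540
  8479/1800 26767/6000 6647/1500 6409/1440
  9283/1800 15803/3000 31667/6000 37301/7200
  6089/1080 20741/3600 21133/3600 12557/2160

Answer: 9457/2160 30751/7200 5899/1440 2219/540
8479/1800 26767/6000 6647/1500 6409/1440
9283/1800 15803/3000 31667/6000 37301/7200
6089/1080 20741/3600 21133/3600 12557/2160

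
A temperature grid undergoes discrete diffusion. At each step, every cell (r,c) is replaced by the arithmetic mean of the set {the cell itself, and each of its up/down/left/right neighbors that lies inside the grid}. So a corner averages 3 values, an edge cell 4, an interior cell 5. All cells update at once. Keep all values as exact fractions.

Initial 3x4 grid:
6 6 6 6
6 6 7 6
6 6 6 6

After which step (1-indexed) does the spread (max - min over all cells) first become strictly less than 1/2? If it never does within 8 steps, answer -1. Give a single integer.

Answer: 1

Derivation:
Step 1: max=25/4, min=6, spread=1/4
  -> spread < 1/2 first at step 1
Step 2: max=623/100, min=6, spread=23/100
Step 3: max=29611/4800, min=2413/400, spread=131/960
Step 4: max=265751/43200, min=43591/7200, spread=841/8640
Step 5: max=106222051/17280000, min=8733373/1440000, spread=56863/691200
Step 6: max=954654341/155520000, min=78749543/12960000, spread=386393/6220800
Step 7: max=381641723131/62208000000, min=31524358813/5184000000, spread=26795339/497664000
Step 8: max=22878695714129/3732480000000, min=1893326149667/311040000000, spread=254051069/5971968000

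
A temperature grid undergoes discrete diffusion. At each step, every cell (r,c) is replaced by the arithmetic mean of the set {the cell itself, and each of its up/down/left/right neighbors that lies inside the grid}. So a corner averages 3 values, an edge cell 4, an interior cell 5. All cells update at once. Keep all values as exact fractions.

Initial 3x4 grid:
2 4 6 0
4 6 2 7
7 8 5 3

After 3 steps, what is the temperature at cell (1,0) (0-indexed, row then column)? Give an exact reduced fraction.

Answer: 14407/2880

Derivation:
Step 1: cell (1,0) = 19/4
Step 2: cell (1,0) = 1153/240
Step 3: cell (1,0) = 14407/2880
Full grid after step 3:
  9293/2160 197/45 707/180 4351/1080
  14407/2880 5639/1200 2783/600 2897/720
  11663/2160 983/180 191/40 277/60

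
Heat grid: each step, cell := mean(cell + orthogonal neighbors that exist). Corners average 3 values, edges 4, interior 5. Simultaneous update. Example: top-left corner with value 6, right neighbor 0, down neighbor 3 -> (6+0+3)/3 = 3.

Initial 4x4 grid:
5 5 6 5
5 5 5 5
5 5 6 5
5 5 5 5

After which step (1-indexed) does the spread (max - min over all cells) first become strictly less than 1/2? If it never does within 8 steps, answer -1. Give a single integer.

Step 1: max=27/5, min=5, spread=2/5
  -> spread < 1/2 first at step 1
Step 2: max=637/120, min=5, spread=37/120
Step 3: max=11339/2160, min=2013/400, spread=293/1350
Step 4: max=225259/43200, min=36391/7200, spread=6913/43200
Step 5: max=2026567/388800, min=203001/40000, spread=333733/2430000
Step 6: max=302993009/58320000, min=32942383/6480000, spread=3255781/29160000
Step 7: max=9079911299/1749600000, min=990576733/194400000, spread=82360351/874800000
Step 8: max=271905022841/52488000000, min=29750651911/5832000000, spread=2074577821/26244000000

Answer: 1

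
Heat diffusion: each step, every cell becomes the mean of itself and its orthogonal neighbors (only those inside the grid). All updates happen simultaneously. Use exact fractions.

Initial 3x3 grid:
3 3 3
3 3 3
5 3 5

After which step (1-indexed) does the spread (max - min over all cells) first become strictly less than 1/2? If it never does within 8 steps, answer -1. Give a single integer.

Answer: 3

Derivation:
Step 1: max=4, min=3, spread=1
Step 2: max=67/18, min=3, spread=13/18
Step 3: max=2597/720, min=227/72, spread=109/240
  -> spread < 1/2 first at step 3
Step 4: max=45509/12960, min=5761/1800, spread=20149/64800
Step 5: max=9005933/2592000, min=846091/259200, spread=545023/2592000
Step 6: max=533943751/155520000, min=10651237/3240000, spread=36295/248832
Step 7: max=31878770597/9331200000, min=2576935831/777600000, spread=305773/2985984
Step 8: max=1902930670159/559872000000, min=25870575497/7776000000, spread=2575951/35831808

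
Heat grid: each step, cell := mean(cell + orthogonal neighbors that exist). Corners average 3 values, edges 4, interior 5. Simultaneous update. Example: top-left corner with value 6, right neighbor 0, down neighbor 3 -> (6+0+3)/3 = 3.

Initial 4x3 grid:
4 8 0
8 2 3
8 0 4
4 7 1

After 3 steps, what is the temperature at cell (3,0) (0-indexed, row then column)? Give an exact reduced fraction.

Answer: 5191/1080

Derivation:
Step 1: cell (3,0) = 19/3
Step 2: cell (3,0) = 43/9
Step 3: cell (3,0) = 5191/1080
Full grid after step 3:
  2713/540 30239/7200 7687/2160
  17777/3600 24587/6000 23779/7200
  1072/225 24437/6000 7693/2400
  5191/1080 14257/3600 2519/720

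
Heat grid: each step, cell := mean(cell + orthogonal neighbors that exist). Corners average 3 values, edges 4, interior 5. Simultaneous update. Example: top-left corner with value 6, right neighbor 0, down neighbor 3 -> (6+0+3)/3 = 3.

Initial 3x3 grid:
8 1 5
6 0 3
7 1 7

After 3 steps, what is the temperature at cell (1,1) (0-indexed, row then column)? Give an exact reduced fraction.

Answer: 21743/6000

Derivation:
Step 1: cell (1,1) = 11/5
Step 2: cell (1,1) = 369/100
Step 3: cell (1,1) = 21743/6000
Full grid after step 3:
  983/240 3023/800 2399/720
  61589/14400 21743/6000 50339/14400
  2233/540 55939/14400 3761/1080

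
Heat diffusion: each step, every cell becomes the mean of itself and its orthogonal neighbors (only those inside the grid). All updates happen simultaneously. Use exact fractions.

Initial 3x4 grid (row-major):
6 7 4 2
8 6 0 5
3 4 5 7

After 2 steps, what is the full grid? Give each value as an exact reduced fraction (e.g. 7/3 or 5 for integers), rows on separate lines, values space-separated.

Answer: 37/6 21/4 25/6 125/36
91/16 5 79/20 101/24
61/12 37/8 109/24 79/18

Derivation:
After step 1:
  7 23/4 13/4 11/3
  23/4 5 4 7/2
  5 9/2 4 17/3
After step 2:
  37/6 21/4 25/6 125/36
  91/16 5 79/20 101/24
  61/12 37/8 109/24 79/18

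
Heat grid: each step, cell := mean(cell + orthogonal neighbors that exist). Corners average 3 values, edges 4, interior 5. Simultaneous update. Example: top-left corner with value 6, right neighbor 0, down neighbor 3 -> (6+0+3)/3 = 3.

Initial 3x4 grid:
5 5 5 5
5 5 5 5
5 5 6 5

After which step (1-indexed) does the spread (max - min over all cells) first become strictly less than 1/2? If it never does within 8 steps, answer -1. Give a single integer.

Answer: 1

Derivation:
Step 1: max=16/3, min=5, spread=1/3
  -> spread < 1/2 first at step 1
Step 2: max=631/120, min=5, spread=31/120
Step 3: max=5611/1080, min=5, spread=211/1080
Step 4: max=556897/108000, min=9047/1800, spread=14077/108000
Step 5: max=5000407/972000, min=543683/108000, spread=5363/48600
Step 6: max=149540809/29160000, min=302869/60000, spread=93859/1166400
Step 7: max=8958274481/1749600000, min=491336467/97200000, spread=4568723/69984000
Step 8: max=536660435629/104976000000, min=14761618889/2916000000, spread=8387449/167961600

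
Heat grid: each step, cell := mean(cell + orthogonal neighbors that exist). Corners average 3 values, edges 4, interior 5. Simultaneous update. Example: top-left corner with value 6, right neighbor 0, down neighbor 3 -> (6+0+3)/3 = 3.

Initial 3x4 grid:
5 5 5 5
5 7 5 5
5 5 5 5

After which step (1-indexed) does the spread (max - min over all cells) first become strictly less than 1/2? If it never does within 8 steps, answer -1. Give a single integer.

Step 1: max=11/2, min=5, spread=1/2
Step 2: max=273/50, min=5, spread=23/50
  -> spread < 1/2 first at step 2
Step 3: max=12811/2400, min=1013/200, spread=131/480
Step 4: max=114551/21600, min=18391/3600, spread=841/4320
Step 5: max=45742051/8640000, min=3693373/720000, spread=56863/345600
Step 6: max=410334341/77760000, min=33389543/6480000, spread=386393/3110400
Step 7: max=163913723131/31104000000, min=13380358813/2592000000, spread=26795339/248832000
Step 8: max=9815015714129/1866240000000, min=804686149667/155520000000, spread=254051069/2985984000

Answer: 2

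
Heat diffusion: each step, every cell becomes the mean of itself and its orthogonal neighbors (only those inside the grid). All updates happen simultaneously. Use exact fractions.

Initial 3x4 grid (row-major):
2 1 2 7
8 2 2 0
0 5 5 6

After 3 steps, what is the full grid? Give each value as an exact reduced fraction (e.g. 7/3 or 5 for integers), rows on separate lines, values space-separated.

After step 1:
  11/3 7/4 3 3
  3 18/5 11/5 15/4
  13/3 3 9/2 11/3
After step 2:
  101/36 721/240 199/80 13/4
  73/20 271/100 341/100 757/240
  31/9 463/120 401/120 143/36
After step 3:
  6811/2160 19813/7200 7291/2400 1067/360
  1261/400 6653/2000 4531/1500 49631/14400
  3943/1080 12019/3600 3281/900 7537/2160

Answer: 6811/2160 19813/7200 7291/2400 1067/360
1261/400 6653/2000 4531/1500 49631/14400
3943/1080 12019/3600 3281/900 7537/2160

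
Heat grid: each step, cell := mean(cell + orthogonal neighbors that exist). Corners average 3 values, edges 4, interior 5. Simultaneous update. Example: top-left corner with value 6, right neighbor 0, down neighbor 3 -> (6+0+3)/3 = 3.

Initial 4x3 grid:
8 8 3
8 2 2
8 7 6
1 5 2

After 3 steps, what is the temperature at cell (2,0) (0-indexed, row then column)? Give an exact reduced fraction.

Answer: 791/144

Derivation:
Step 1: cell (2,0) = 6
Step 2: cell (2,0) = 683/120
Step 3: cell (2,0) = 791/144
Full grid after step 3:
  4513/720 15701/2880 10319/2160
  479/80 1283/240 1633/360
  791/144 1987/400 40/9
  10861/2160 4441/960 9401/2160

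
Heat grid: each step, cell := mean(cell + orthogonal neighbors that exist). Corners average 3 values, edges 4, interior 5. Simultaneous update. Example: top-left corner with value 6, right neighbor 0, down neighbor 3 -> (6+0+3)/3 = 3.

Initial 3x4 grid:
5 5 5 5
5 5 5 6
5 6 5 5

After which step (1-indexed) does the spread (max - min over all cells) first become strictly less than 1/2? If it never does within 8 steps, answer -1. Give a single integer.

Step 1: max=16/3, min=5, spread=1/3
  -> spread < 1/2 first at step 1
Step 2: max=1267/240, min=5, spread=67/240
Step 3: max=11387/2160, min=911/180, spread=91/432
Step 4: max=680323/129600, min=27457/5400, spread=4271/25920
Step 5: max=40708997/7776000, min=61289/12000, spread=39749/311040
Step 6: max=2436698023/466560000, min=12446419/2430000, spread=1879423/18662400
Step 7: max=145925911157/27993600000, min=2993879959/583200000, spread=3551477/44789760
Step 8: max=8742435076063/1679616000000, min=14994151213/2916000000, spread=846431819/13436928000

Answer: 1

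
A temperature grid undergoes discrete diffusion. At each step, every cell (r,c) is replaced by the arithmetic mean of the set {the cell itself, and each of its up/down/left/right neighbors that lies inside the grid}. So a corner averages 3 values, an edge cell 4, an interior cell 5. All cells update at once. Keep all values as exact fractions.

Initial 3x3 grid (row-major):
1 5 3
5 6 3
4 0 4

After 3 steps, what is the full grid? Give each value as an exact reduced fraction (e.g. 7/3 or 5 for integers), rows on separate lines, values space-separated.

After step 1:
  11/3 15/4 11/3
  4 19/5 4
  3 7/2 7/3
After step 2:
  137/36 893/240 137/36
  217/60 381/100 69/20
  7/2 379/120 59/18
After step 3:
  8023/2160 54511/14400 7903/2160
  13259/3600 21307/6000 4303/1200
  137/40 24743/7200 3559/1080

Answer: 8023/2160 54511/14400 7903/2160
13259/3600 21307/6000 4303/1200
137/40 24743/7200 3559/1080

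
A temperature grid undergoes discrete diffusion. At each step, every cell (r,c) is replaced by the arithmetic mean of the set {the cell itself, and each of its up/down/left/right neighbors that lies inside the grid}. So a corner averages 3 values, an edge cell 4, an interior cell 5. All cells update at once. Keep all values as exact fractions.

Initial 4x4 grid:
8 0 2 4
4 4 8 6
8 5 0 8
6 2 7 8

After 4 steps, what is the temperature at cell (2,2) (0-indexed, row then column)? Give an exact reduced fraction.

Step 1: cell (2,2) = 28/5
Step 2: cell (2,2) = 463/100
Step 3: cell (2,2) = 31447/6000
Step 4: cell (2,2) = 180401/36000
Full grid after step 4:
  2123/480 51913/12000 155627/36000 3128/675
  339023/72000 271133/60000 17777/3750 176257/36000
  212161/43200 222587/45000 180401/36000 588119/108000
  82529/16200 216667/43200 1157623/216000 356839/64800

Answer: 180401/36000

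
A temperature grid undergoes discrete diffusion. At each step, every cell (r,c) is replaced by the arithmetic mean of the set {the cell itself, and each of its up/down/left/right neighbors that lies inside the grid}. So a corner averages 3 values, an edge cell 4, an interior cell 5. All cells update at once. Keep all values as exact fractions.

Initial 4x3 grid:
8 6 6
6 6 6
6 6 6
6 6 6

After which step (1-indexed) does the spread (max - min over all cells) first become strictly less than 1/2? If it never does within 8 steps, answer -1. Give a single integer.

Answer: 3

Derivation:
Step 1: max=20/3, min=6, spread=2/3
Step 2: max=59/9, min=6, spread=5/9
Step 3: max=689/108, min=6, spread=41/108
  -> spread < 1/2 first at step 3
Step 4: max=81977/12960, min=6, spread=4217/12960
Step 5: max=4874749/777600, min=21679/3600, spread=38417/155520
Step 6: max=291136211/46656000, min=434597/72000, spread=1903471/9331200
Step 7: max=17397149089/2799360000, min=13075759/2160000, spread=18038617/111974400
Step 8: max=1041037782851/167961600000, min=1179326759/194400000, spread=883978523/6718464000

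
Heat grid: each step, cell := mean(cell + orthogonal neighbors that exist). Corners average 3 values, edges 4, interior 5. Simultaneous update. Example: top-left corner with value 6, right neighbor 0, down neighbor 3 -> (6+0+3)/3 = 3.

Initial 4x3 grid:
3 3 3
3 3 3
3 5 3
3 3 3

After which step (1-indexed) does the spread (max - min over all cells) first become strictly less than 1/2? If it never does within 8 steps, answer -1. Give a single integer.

Answer: 2

Derivation:
Step 1: max=7/2, min=3, spread=1/2
Step 2: max=173/50, min=3, spread=23/50
  -> spread < 1/2 first at step 2
Step 3: max=8011/2400, min=613/200, spread=131/480
Step 4: max=71351/21600, min=11191/3600, spread=841/4320
Step 5: max=28462051/8640000, min=2253373/720000, spread=56863/345600
Step 6: max=254814341/77760000, min=20429543/6480000, spread=386393/3110400
Step 7: max=101705723131/31104000000, min=8196358813/2592000000, spread=26795339/248832000
Step 8: max=6082535714129/1866240000000, min=493646149667/155520000000, spread=254051069/2985984000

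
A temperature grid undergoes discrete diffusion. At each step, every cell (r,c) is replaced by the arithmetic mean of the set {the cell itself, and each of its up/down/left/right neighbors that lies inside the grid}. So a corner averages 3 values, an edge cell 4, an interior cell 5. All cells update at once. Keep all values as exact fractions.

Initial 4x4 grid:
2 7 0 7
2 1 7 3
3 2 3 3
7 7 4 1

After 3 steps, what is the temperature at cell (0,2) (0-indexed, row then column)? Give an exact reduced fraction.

Answer: 28679/7200

Derivation:
Step 1: cell (0,2) = 21/4
Step 2: cell (0,2) = 833/240
Step 3: cell (0,2) = 28679/7200
Full grid after step 3:
  7033/2160 23143/7200 28679/7200 8213/2160
  5587/1800 859/240 4099/1200 7001/1800
  6937/1800 21511/6000 4439/1200 5887/1800
  9157/2160 30223/7200 25903/7200 7393/2160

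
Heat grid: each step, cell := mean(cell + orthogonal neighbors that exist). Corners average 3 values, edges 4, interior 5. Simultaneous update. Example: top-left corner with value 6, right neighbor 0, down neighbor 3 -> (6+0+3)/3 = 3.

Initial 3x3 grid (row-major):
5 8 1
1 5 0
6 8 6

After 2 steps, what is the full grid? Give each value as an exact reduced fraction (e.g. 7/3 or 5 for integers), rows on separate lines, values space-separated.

Answer: 41/9 1009/240 43/12
1099/240 453/100 113/30
31/6 1219/240 167/36

Derivation:
After step 1:
  14/3 19/4 3
  17/4 22/5 3
  5 25/4 14/3
After step 2:
  41/9 1009/240 43/12
  1099/240 453/100 113/30
  31/6 1219/240 167/36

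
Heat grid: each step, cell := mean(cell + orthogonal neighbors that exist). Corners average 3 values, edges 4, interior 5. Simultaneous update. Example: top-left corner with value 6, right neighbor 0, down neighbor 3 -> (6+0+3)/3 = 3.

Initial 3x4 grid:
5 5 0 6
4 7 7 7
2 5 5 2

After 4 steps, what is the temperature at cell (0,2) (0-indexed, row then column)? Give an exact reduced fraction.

Step 1: cell (0,2) = 9/2
Step 2: cell (0,2) = 1097/240
Step 3: cell (0,2) = 34583/7200
Step 4: cell (0,2) = 1030691/216000
Full grid after step 4:
  37361/8100 1019731/216000 1030691/216000 156679/32400
  1999417/432000 106051/22500 72959/15000 233743/48000
  297463/64800 510803/108000 522533/108000 318883/64800

Answer: 1030691/216000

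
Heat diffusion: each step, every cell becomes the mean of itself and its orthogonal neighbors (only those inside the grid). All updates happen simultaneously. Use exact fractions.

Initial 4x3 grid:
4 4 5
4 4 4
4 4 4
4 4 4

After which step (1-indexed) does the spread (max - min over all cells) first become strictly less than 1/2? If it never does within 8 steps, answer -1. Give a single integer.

Answer: 1

Derivation:
Step 1: max=13/3, min=4, spread=1/3
  -> spread < 1/2 first at step 1
Step 2: max=77/18, min=4, spread=5/18
Step 3: max=905/216, min=4, spread=41/216
Step 4: max=107897/25920, min=4, spread=4217/25920
Step 5: max=6429949/1555200, min=28879/7200, spread=38417/311040
Step 6: max=384448211/93312000, min=578597/144000, spread=1903471/18662400
Step 7: max=22995869089/5598720000, min=17395759/4320000, spread=18038617/223948800
Step 8: max=1376960982851/335923200000, min=1568126759/388800000, spread=883978523/13436928000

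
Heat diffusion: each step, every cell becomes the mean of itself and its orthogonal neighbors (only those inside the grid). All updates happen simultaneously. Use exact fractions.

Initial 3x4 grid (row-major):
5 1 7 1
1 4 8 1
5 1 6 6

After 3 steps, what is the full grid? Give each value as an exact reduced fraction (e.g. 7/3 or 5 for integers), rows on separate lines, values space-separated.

Answer: 1405/432 6803/1800 4717/1200 1447/360
49319/14400 11003/3000 25661/6000 3769/900
355/108 28337/7200 30977/7200 9617/2160

Derivation:
After step 1:
  7/3 17/4 17/4 3
  15/4 3 26/5 4
  7/3 4 21/4 13/3
After step 2:
  31/9 83/24 167/40 15/4
  137/48 101/25 217/50 62/15
  121/36 175/48 1127/240 163/36
After step 3:
  1405/432 6803/1800 4717/1200 1447/360
  49319/14400 11003/3000 25661/6000 3769/900
  355/108 28337/7200 30977/7200 9617/2160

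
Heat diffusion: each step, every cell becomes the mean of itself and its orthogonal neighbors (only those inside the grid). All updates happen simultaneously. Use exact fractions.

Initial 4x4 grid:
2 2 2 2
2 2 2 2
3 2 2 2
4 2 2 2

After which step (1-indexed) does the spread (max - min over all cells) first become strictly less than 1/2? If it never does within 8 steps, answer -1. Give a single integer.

Answer: 4

Derivation:
Step 1: max=3, min=2, spread=1
Step 2: max=11/4, min=2, spread=3/4
Step 3: max=103/40, min=2, spread=23/40
Step 4: max=991/400, min=2, spread=191/400
  -> spread < 1/2 first at step 4
Step 5: max=86599/36000, min=18079/9000, spread=1587/4000
Step 6: max=2543591/1080000, min=1091899/540000, spread=39977/120000
Step 7: max=25016921/10800000, min=549923/270000, spread=1006667/3600000
Step 8: max=2222744323/972000000, min=199430041/97200000, spread=25382657/108000000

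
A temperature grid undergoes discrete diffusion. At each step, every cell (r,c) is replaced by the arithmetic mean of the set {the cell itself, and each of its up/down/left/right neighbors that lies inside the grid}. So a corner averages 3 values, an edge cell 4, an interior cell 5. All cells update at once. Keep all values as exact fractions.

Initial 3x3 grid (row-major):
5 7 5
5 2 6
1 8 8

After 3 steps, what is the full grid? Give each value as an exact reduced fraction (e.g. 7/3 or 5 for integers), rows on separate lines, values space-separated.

After step 1:
  17/3 19/4 6
  13/4 28/5 21/4
  14/3 19/4 22/3
After step 2:
  41/9 1321/240 16/3
  1151/240 118/25 1451/240
  38/9 447/80 52/9
After step 3:
  1337/270 72407/14400 1013/180
  65857/14400 1999/375 78757/14400
  2629/540 8123/1600 1567/270

Answer: 1337/270 72407/14400 1013/180
65857/14400 1999/375 78757/14400
2629/540 8123/1600 1567/270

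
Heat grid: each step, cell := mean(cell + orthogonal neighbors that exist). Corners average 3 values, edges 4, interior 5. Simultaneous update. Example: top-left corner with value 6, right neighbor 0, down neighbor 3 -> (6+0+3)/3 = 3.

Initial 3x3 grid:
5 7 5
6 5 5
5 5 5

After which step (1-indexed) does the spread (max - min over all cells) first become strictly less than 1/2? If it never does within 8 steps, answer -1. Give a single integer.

Step 1: max=6, min=5, spread=1
Step 2: max=683/120, min=5, spread=83/120
Step 3: max=4037/720, min=4657/900, spread=173/400
  -> spread < 1/2 first at step 3
Step 4: max=237439/43200, min=9361/1800, spread=511/1728
Step 5: max=14189933/2592000, min=126401/24000, spread=4309/20736
Step 6: max=844983751/155520000, min=17131237/3240000, spread=36295/248832
Step 7: max=50541170597/9331200000, min=4132135831/777600000, spread=305773/2985984
Step 8: max=3022674670159/559872000000, min=41422575497/7776000000, spread=2575951/35831808

Answer: 3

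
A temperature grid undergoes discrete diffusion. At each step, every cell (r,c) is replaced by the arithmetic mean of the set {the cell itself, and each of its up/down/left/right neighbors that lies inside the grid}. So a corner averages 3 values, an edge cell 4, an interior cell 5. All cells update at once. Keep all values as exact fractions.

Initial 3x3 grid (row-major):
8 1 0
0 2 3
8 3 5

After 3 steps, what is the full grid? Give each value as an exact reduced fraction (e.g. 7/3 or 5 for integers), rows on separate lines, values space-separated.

Answer: 2131/720 39751/14400 4853/2160
25363/7200 17287/6000 2257/800
1957/540 25913/7200 418/135

Derivation:
After step 1:
  3 11/4 4/3
  9/2 9/5 5/2
  11/3 9/2 11/3
After step 2:
  41/12 533/240 79/36
  389/120 321/100 93/40
  38/9 409/120 32/9
After step 3:
  2131/720 39751/14400 4853/2160
  25363/7200 17287/6000 2257/800
  1957/540 25913/7200 418/135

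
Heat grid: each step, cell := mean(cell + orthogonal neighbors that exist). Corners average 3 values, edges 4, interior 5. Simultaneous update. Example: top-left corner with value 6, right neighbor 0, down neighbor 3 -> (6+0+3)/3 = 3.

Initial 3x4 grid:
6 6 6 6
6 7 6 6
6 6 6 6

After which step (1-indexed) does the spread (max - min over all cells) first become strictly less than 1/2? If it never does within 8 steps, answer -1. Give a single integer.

Step 1: max=25/4, min=6, spread=1/4
  -> spread < 1/2 first at step 1
Step 2: max=623/100, min=6, spread=23/100
Step 3: max=29611/4800, min=2413/400, spread=131/960
Step 4: max=265751/43200, min=43591/7200, spread=841/8640
Step 5: max=106222051/17280000, min=8733373/1440000, spread=56863/691200
Step 6: max=954654341/155520000, min=78749543/12960000, spread=386393/6220800
Step 7: max=381641723131/62208000000, min=31524358813/5184000000, spread=26795339/497664000
Step 8: max=22878695714129/3732480000000, min=1893326149667/311040000000, spread=254051069/5971968000

Answer: 1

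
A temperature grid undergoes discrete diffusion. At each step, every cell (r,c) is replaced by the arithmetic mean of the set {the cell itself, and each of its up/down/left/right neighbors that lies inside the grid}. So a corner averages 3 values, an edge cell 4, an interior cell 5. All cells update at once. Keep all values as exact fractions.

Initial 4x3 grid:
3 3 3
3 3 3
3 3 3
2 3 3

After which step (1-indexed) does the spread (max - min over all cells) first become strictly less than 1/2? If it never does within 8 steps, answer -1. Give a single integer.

Answer: 1

Derivation:
Step 1: max=3, min=8/3, spread=1/3
  -> spread < 1/2 first at step 1
Step 2: max=3, min=49/18, spread=5/18
Step 3: max=3, min=607/216, spread=41/216
Step 4: max=3, min=73543/25920, spread=4217/25920
Step 5: max=21521/7200, min=4456451/1555200, spread=38417/311040
Step 6: max=429403/144000, min=268735789/93312000, spread=1903471/18662400
Step 7: max=12844241/4320000, min=16195170911/5598720000, spread=18038617/223948800
Step 8: max=1153473241/388800000, min=974501417149/335923200000, spread=883978523/13436928000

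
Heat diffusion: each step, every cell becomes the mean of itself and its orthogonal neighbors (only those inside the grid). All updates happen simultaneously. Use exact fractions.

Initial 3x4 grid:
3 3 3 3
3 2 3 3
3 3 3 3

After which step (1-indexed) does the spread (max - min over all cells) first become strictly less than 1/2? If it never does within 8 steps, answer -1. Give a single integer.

Answer: 1

Derivation:
Step 1: max=3, min=11/4, spread=1/4
  -> spread < 1/2 first at step 1
Step 2: max=3, min=277/100, spread=23/100
Step 3: max=1187/400, min=13589/4800, spread=131/960
Step 4: max=21209/7200, min=123049/43200, spread=841/8640
Step 5: max=4226627/1440000, min=49297949/17280000, spread=56863/691200
Step 6: max=37890457/12960000, min=445025659/155520000, spread=386393/6220800
Step 7: max=15131641187/5184000000, min=178230276869/62208000000, spread=26795339/497664000
Step 8: max=906033850333/311040000000, min=10713624285871/3732480000000, spread=254051069/5971968000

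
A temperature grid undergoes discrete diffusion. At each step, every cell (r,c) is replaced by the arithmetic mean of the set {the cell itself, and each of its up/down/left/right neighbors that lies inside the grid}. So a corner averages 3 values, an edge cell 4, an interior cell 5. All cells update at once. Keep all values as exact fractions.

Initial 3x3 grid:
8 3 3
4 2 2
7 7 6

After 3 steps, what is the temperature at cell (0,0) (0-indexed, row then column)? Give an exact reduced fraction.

Answer: 3247/720

Derivation:
Step 1: cell (0,0) = 5
Step 2: cell (0,0) = 19/4
Step 3: cell (0,0) = 3247/720
Full grid after step 3:
  3247/720 14573/3600 7741/2160
  23539/4800 3263/750 57017/14400
  3737/720 11707/2400 353/80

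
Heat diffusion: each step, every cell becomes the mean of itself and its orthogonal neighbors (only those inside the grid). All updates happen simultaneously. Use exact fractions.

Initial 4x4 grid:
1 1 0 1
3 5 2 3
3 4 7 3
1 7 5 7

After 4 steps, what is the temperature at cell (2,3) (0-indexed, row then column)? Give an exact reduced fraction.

Answer: 291731/72000

Derivation:
Step 1: cell (2,3) = 5
Step 2: cell (2,3) = 329/80
Step 3: cell (2,3) = 10481/2400
Step 4: cell (2,3) = 291731/72000
Full grid after step 4:
  79913/32400 505651/216000 103399/43200 37739/16200
  616411/216000 276173/90000 67537/22500 135037/43200
  782563/216000 339599/90000 20819/5000 291731/72000
  127367/32400 947503/216000 330901/72000 4289/900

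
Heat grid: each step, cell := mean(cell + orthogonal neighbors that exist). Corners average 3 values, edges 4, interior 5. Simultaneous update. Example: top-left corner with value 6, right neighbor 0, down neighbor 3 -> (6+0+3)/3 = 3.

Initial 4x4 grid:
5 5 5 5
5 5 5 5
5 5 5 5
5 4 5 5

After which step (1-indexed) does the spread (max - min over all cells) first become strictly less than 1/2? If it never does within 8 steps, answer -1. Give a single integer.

Step 1: max=5, min=14/3, spread=1/3
  -> spread < 1/2 first at step 1
Step 2: max=5, min=569/120, spread=31/120
Step 3: max=5, min=5189/1080, spread=211/1080
Step 4: max=5, min=523157/108000, spread=16843/108000
Step 5: max=44921/9000, min=4721357/972000, spread=130111/972000
Step 6: max=2692841/540000, min=142157633/29160000, spread=3255781/29160000
Step 7: max=2688893/540000, min=4273646309/874800000, spread=82360351/874800000
Step 8: max=483493559/97200000, min=128468683109/26244000000, spread=2074577821/26244000000

Answer: 1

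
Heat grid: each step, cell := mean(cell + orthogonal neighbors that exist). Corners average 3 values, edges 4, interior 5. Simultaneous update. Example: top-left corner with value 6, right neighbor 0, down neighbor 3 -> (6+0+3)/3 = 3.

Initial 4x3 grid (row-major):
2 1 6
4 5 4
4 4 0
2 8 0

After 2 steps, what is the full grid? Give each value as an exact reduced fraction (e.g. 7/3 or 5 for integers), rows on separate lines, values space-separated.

After step 1:
  7/3 7/2 11/3
  15/4 18/5 15/4
  7/2 21/5 2
  14/3 7/2 8/3
After step 2:
  115/36 131/40 131/36
  791/240 94/25 781/240
  967/240 84/25 757/240
  35/9 451/120 49/18

Answer: 115/36 131/40 131/36
791/240 94/25 781/240
967/240 84/25 757/240
35/9 451/120 49/18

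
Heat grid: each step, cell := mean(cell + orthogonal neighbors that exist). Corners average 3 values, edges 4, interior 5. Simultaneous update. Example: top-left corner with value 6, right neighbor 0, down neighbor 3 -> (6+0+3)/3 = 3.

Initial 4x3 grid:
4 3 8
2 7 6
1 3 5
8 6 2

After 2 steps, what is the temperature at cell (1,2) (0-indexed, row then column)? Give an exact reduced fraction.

Answer: 611/120

Derivation:
Step 1: cell (1,2) = 13/2
Step 2: cell (1,2) = 611/120
Full grid after step 2:
  4 551/120 53/9
  71/20 241/50 611/120
  41/10 417/100 577/120
  53/12 1109/240 157/36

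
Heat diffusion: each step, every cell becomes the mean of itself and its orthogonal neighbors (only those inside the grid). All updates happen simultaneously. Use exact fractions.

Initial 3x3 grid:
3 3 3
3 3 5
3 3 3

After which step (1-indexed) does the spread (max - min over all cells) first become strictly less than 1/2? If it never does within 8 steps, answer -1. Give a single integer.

Answer: 3

Derivation:
Step 1: max=11/3, min=3, spread=2/3
Step 2: max=427/120, min=3, spread=67/120
Step 3: max=3677/1080, min=307/100, spread=1807/5400
  -> spread < 1/2 first at step 3
Step 4: max=1453963/432000, min=8461/2700, spread=33401/144000
Step 5: max=12893933/3888000, min=853391/270000, spread=3025513/19440000
Step 6: max=5130526867/1555200000, min=45955949/14400000, spread=53531/497664
Step 7: max=305968925849/93312000000, min=12455116051/3888000000, spread=450953/5971968
Step 8: max=18305063560603/5598720000000, min=1500688610519/466560000000, spread=3799043/71663616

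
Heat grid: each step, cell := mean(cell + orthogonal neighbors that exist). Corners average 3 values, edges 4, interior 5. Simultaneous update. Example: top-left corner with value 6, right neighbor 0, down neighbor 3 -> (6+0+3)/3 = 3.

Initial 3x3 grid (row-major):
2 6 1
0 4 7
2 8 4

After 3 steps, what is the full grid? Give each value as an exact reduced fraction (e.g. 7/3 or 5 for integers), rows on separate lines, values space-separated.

After step 1:
  8/3 13/4 14/3
  2 5 4
  10/3 9/2 19/3
After step 2:
  95/36 187/48 143/36
  13/4 15/4 5
  59/18 115/24 89/18
After step 3:
  1409/432 2053/576 1853/432
  155/48 331/80 53/12
  815/216 1207/288 1061/216

Answer: 1409/432 2053/576 1853/432
155/48 331/80 53/12
815/216 1207/288 1061/216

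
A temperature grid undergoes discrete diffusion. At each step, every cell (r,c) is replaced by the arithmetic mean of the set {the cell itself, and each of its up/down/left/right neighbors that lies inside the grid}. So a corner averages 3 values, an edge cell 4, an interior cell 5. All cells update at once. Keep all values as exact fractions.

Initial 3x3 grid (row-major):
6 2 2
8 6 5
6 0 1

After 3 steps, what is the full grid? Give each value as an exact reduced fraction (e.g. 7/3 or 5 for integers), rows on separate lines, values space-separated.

After step 1:
  16/3 4 3
  13/2 21/5 7/2
  14/3 13/4 2
After step 2:
  95/18 62/15 7/2
  207/40 429/100 127/40
  173/36 847/240 35/12
After step 3:
  5251/1080 15481/3600 1297/360
  11729/2400 8121/2000 8329/2400
  9727/2160 55949/14400 2309/720

Answer: 5251/1080 15481/3600 1297/360
11729/2400 8121/2000 8329/2400
9727/2160 55949/14400 2309/720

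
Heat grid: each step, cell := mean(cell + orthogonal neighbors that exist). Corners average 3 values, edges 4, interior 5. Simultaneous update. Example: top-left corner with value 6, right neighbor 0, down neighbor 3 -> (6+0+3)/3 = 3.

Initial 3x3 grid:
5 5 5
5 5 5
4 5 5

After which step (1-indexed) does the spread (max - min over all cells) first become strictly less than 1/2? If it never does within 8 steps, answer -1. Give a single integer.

Step 1: max=5, min=14/3, spread=1/3
  -> spread < 1/2 first at step 1
Step 2: max=5, min=85/18, spread=5/18
Step 3: max=5, min=1039/216, spread=41/216
Step 4: max=1789/360, min=62669/12960, spread=347/2592
Step 5: max=17843/3600, min=3781063/777600, spread=2921/31104
Step 6: max=2134517/432000, min=227451461/46656000, spread=24611/373248
Step 7: max=47943259/9720000, min=13678077967/2799360000, spread=207329/4478976
Step 8: max=2553198401/518400000, min=821778047549/167961600000, spread=1746635/53747712

Answer: 1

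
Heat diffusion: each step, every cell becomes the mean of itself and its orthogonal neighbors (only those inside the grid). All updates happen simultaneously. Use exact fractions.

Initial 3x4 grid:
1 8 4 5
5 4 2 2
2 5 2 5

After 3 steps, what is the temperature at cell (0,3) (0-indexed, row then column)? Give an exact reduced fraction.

Step 1: cell (0,3) = 11/3
Step 2: cell (0,3) = 143/36
Step 3: cell (0,3) = 3989/1080
Full grid after step 3:
  2287/540 3617/900 14693/3600 3989/1080
  13613/3600 24133/6000 21283/6000 25951/7200
  2741/720 8437/2400 8537/2400 259/80

Answer: 3989/1080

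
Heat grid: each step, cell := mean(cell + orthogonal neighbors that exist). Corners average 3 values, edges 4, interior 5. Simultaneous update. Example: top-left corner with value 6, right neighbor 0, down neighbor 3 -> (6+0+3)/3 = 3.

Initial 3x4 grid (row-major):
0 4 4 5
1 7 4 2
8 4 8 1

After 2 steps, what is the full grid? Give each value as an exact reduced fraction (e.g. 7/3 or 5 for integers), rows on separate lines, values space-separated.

After step 1:
  5/3 15/4 17/4 11/3
  4 4 5 3
  13/3 27/4 17/4 11/3
After step 2:
  113/36 41/12 25/6 131/36
  7/2 47/10 41/10 23/6
  181/36 29/6 59/12 131/36

Answer: 113/36 41/12 25/6 131/36
7/2 47/10 41/10 23/6
181/36 29/6 59/12 131/36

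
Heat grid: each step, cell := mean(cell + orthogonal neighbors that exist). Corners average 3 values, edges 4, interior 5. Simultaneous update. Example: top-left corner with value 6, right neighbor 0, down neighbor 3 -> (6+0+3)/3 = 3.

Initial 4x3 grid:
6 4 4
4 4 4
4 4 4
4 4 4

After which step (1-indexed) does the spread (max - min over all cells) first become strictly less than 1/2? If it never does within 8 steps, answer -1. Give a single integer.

Step 1: max=14/3, min=4, spread=2/3
Step 2: max=41/9, min=4, spread=5/9
Step 3: max=473/108, min=4, spread=41/108
  -> spread < 1/2 first at step 3
Step 4: max=56057/12960, min=4, spread=4217/12960
Step 5: max=3319549/777600, min=14479/3600, spread=38417/155520
Step 6: max=197824211/46656000, min=290597/72000, spread=1903471/9331200
Step 7: max=11798429089/2799360000, min=8755759/2160000, spread=18038617/111974400
Step 8: max=705114582851/167961600000, min=790526759/194400000, spread=883978523/6718464000

Answer: 3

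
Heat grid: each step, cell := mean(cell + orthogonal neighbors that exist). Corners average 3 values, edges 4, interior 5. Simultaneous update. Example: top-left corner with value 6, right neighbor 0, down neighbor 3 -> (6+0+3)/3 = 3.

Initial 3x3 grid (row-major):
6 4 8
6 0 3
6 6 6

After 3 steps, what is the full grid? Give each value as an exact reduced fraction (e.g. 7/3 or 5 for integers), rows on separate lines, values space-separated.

Answer: 1291/270 32993/7200 3301/720
34193/7200 27857/6000 21587/4800
221/45 11231/2400 3341/720

Derivation:
After step 1:
  16/3 9/2 5
  9/2 19/5 17/4
  6 9/2 5
After step 2:
  43/9 559/120 55/12
  589/120 431/100 361/80
  5 193/40 55/12
After step 3:
  1291/270 32993/7200 3301/720
  34193/7200 27857/6000 21587/4800
  221/45 11231/2400 3341/720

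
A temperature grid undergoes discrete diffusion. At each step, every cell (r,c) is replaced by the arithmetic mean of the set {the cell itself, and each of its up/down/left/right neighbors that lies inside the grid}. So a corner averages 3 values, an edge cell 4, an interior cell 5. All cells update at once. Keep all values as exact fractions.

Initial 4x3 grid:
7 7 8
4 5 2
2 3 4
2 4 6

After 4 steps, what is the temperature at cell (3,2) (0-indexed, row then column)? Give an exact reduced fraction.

Answer: 504701/129600

Derivation:
Step 1: cell (3,2) = 14/3
Step 2: cell (3,2) = 73/18
Step 3: cell (3,2) = 8581/2160
Step 4: cell (3,2) = 504701/129600
Full grid after step 4:
  220177/43200 4459429/864000 674381/129600
  324287/72000 1682561/360000 127217/27000
  834601/216000 1427761/360000 227119/54000
  456551/129600 3210089/864000 504701/129600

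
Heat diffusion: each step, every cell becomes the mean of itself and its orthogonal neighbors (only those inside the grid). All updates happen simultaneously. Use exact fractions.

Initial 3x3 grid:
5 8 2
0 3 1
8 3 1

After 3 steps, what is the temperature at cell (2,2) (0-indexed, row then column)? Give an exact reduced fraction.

Step 1: cell (2,2) = 5/3
Step 2: cell (2,2) = 43/18
Step 3: cell (2,2) = 571/216
Full grid after step 3:
  857/216 1783/480 1397/432
  457/120 497/150 8363/2880
  1523/432 9083/2880 571/216

Answer: 571/216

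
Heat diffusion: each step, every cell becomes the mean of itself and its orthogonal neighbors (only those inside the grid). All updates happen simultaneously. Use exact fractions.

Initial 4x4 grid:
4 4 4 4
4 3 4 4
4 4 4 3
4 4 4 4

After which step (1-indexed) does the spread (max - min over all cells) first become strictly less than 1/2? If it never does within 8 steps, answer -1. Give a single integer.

Step 1: max=4, min=11/3, spread=1/3
  -> spread < 1/2 first at step 1
Step 2: max=4, min=449/120, spread=31/120
Step 3: max=947/240, min=6841/1800, spread=523/3600
Step 4: max=9427/2400, min=206053/54000, spread=12109/108000
Step 5: max=843883/216000, min=6200689/1620000, spread=256867/3240000
Step 6: max=25248569/6480000, min=372858689/97200000, spread=2934923/48600000
Step 7: max=251881769/64800000, min=5599803031/1458000000, spread=135073543/2916000000
Step 8: max=22635897121/5832000000, min=336356925371/87480000000, spread=795382861/21870000000

Answer: 1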